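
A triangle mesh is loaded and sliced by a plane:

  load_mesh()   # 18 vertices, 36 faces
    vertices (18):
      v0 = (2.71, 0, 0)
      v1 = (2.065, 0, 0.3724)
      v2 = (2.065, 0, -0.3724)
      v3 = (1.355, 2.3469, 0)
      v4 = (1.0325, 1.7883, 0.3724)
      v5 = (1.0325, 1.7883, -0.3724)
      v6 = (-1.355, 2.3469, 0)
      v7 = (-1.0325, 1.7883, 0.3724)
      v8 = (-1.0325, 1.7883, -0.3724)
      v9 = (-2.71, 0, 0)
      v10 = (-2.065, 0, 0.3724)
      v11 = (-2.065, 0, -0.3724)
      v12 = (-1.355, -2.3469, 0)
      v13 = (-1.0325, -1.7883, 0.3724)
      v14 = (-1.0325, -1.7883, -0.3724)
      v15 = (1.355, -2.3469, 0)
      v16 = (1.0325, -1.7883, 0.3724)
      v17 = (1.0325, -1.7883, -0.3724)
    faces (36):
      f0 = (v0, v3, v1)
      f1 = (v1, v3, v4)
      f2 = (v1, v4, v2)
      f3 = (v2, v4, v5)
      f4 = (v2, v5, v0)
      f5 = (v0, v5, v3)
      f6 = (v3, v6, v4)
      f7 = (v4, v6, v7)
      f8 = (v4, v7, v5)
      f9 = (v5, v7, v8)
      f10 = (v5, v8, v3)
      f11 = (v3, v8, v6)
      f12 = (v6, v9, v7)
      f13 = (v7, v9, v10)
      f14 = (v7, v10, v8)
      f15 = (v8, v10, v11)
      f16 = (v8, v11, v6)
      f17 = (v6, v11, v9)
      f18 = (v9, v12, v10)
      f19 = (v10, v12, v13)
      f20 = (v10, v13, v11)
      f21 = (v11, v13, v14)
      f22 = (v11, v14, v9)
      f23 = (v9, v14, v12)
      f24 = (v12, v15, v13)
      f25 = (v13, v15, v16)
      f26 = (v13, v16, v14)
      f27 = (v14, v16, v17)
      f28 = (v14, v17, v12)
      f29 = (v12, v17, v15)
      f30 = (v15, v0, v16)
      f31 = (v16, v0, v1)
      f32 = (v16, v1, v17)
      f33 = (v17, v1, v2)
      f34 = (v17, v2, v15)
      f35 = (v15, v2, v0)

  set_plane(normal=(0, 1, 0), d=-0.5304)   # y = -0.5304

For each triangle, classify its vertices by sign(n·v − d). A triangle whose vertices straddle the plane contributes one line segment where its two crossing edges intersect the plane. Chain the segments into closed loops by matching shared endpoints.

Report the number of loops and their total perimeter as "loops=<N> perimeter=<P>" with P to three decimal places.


Straddling triangles (12 of 36):
  (v9,v12,v10) [+-+] → (-2.40377, -0.5304, 0)–(-1.90454, -0.5304, 0.288238)  len=0.5765
  (v10,v12,v13) [+--] → (-1.90454, -0.5304, 0.288238)–(-1.75877, -0.5304, 0.3724)  len=0.1683
  (v10,v13,v11) [+-+] → (-1.75877, -0.5304, 0.3724)–(-1.75877, -0.5304, -0.151496)  len=0.5239
  (v11,v13,v14) [+--] → (-1.75877, -0.5304, -0.151496)–(-1.75877, -0.5304, -0.3724)  len=0.2209
  (v11,v14,v9) [+-+] → (-1.75877, -0.5304, -0.3724)–(-2.21246, -0.5304, -0.110452)  len=0.5239
  (v9,v14,v12) [+--] → (-2.21246, -0.5304, -0.110452)–(-2.40377, -0.5304, 0)  len=0.2209
  (v15,v0,v16) [-+-] → (2.40377, -0.5304, 0)–(2.21246, -0.5304, 0.110452)  len=0.2209
  (v16,v0,v1) [-++] → (2.21246, -0.5304, 0.110452)–(1.75877, -0.5304, 0.3724)  len=0.5239
  (v16,v1,v17) [-+-] → (1.75877, -0.5304, 0.3724)–(1.75877, -0.5304, 0.151496)  len=0.2209
  (v17,v1,v2) [-++] → (1.75877, -0.5304, 0.151496)–(1.75877, -0.5304, -0.3724)  len=0.5239
  (v17,v2,v15) [-+-] → (1.75877, -0.5304, -0.3724)–(1.90454, -0.5304, -0.288238)  len=0.1683
  (v15,v2,v0) [-++] → (1.90454, -0.5304, -0.288238)–(2.40377, -0.5304, 0)  len=0.5765

Chained into 2 loop(s):
  loop 1: 6 segments, perimeter = 2.2344
  loop 2: 6 segments, perimeter = 2.2344
Total perimeter = 4.469

loops=2 perimeter=4.469


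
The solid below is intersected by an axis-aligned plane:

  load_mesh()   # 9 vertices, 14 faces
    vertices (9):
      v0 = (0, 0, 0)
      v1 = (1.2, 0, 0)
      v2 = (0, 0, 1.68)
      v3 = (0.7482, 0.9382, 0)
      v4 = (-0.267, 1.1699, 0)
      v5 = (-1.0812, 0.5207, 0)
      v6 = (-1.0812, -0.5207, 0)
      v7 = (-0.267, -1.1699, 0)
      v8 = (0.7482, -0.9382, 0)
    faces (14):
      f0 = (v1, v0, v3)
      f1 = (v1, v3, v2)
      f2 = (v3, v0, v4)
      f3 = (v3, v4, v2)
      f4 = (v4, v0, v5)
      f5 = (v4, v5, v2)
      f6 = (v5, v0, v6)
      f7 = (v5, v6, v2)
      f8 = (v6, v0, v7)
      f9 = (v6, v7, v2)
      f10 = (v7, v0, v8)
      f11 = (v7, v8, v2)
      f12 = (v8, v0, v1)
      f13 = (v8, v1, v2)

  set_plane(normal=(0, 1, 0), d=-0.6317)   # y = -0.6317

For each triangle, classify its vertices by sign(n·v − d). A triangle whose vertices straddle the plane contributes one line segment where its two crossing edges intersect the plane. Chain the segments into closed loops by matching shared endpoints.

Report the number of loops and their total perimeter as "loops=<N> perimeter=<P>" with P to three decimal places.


loops=1 perimeter=4.309

Straddling triangles (6 of 14):
  (v6,v0,v7) [++-] → (-0.14417, -0.6317, 0)–(-0.941988, -0.6317, 0)  len=0.7978
  (v6,v7,v2) [+-+] → (-0.941988, -0.6317, 0)–(-0.14417, -0.6317, 0.772866)  len=1.1108
  (v7,v0,v8) [-+-] → (-0.14417, -0.6317, 0)–(0.503771, -0.6317, 0)  len=0.6479
  (v7,v8,v2) [--+] → (0.503771, -0.6317, 0.548838)–(-0.14417, -0.6317, 0.772866)  len=0.6856
  (v8,v0,v1) [-++] → (0.503771, -0.6317, 0)–(0.895798, -0.6317, 0)  len=0.3920
  (v8,v1,v2) [-++] → (0.895798, -0.6317, 0)–(0.503771, -0.6317, 0.548838)  len=0.6745

Chained into 1 loop(s):
  loop 1: 6 segments, perimeter = 4.3086
Total perimeter = 4.309


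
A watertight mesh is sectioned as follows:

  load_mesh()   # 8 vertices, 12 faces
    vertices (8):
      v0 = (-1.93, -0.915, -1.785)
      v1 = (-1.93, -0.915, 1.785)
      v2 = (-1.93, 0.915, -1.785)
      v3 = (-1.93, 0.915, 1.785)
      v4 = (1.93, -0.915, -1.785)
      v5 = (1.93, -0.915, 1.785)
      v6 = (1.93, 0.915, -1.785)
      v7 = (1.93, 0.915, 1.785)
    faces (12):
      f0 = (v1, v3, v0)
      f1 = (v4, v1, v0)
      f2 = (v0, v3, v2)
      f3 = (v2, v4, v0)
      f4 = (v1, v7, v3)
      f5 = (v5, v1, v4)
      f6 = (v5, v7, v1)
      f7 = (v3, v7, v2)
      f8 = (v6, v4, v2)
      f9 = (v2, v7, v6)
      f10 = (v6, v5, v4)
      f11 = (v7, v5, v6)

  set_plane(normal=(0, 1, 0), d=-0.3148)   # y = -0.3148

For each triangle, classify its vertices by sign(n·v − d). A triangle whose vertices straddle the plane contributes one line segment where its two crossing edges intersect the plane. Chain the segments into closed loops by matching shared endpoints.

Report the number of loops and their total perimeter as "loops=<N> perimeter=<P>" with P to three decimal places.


loops=1 perimeter=14.860

Straddling triangles (8 of 12):
  (v1,v3,v0) [-+-] → (-1.93, -0.3148, 1.785)–(-1.93, -0.3148, -0.614118)  len=2.3991
  (v0,v3,v2) [-++] → (-1.93, -0.3148, -0.614118)–(-1.93, -0.3148, -1.785)  len=1.1709
  (v2,v4,v0) [+--] → (0.664004, -0.3148, -1.785)–(-1.93, -0.3148, -1.785)  len=2.5940
  (v1,v7,v3) [-++] → (-0.664004, -0.3148, 1.785)–(-1.93, -0.3148, 1.785)  len=1.2660
  (v5,v7,v1) [-+-] → (1.93, -0.3148, 1.785)–(-0.664004, -0.3148, 1.785)  len=2.5940
  (v6,v4,v2) [+-+] → (1.93, -0.3148, -1.785)–(0.664004, -0.3148, -1.785)  len=1.2660
  (v6,v5,v4) [+--] → (1.93, -0.3148, 0.614118)–(1.93, -0.3148, -1.785)  len=2.3991
  (v7,v5,v6) [+-+] → (1.93, -0.3148, 1.785)–(1.93, -0.3148, 0.614118)  len=1.1709

Chained into 1 loop(s):
  loop 1: 8 segments, perimeter = 14.8600
Total perimeter = 14.860


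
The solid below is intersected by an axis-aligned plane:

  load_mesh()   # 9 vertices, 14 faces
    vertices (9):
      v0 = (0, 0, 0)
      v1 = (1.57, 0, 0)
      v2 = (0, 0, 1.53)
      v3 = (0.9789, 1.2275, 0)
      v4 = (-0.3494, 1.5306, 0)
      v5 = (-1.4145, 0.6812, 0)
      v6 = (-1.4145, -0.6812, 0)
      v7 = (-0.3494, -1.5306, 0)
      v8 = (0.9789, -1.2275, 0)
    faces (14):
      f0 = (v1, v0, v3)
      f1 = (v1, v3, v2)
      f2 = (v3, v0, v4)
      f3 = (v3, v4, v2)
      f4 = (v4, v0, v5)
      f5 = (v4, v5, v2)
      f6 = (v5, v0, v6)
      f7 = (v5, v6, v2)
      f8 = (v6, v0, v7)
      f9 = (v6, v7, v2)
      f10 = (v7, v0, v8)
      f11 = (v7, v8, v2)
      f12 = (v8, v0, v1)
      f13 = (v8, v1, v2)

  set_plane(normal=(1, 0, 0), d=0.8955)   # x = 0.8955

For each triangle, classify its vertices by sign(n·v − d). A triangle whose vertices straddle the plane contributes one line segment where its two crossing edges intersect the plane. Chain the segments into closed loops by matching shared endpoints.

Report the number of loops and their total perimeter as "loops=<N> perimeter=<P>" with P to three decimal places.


loops=1 perimeter=5.333

Straddling triangles (8 of 14):
  (v1,v0,v3) [+-+] → (0.8955, 0, 0)–(0.8955, 1.12292, 0)  len=1.1229
  (v1,v3,v2) [++-] → (0.8955, 1.12292, 0.130352)–(0.8955, 0, 0.657315)  len=1.2404
  (v3,v0,v4) [+--] → (0.8955, 1.12292, 0)–(0.8955, 1.24653, 0)  len=0.1236
  (v3,v4,v2) [+--] → (0.8955, 1.24653, 0)–(0.8955, 1.12292, 0.130352)  len=0.1796
  (v7,v0,v8) [--+] → (0.8955, -1.12292, 0)–(0.8955, -1.24653, 0)  len=0.1236
  (v7,v8,v2) [-+-] → (0.8955, -1.24653, 0)–(0.8955, -1.12292, 0.130352)  len=0.1796
  (v8,v0,v1) [+-+] → (0.8955, -1.12292, 0)–(0.8955, 0, 0)  len=1.1229
  (v8,v1,v2) [++-] → (0.8955, 0, 0.657315)–(0.8955, -1.12292, 0.130352)  len=1.2404

Chained into 1 loop(s):
  loop 1: 8 segments, perimeter = 5.3332
Total perimeter = 5.333


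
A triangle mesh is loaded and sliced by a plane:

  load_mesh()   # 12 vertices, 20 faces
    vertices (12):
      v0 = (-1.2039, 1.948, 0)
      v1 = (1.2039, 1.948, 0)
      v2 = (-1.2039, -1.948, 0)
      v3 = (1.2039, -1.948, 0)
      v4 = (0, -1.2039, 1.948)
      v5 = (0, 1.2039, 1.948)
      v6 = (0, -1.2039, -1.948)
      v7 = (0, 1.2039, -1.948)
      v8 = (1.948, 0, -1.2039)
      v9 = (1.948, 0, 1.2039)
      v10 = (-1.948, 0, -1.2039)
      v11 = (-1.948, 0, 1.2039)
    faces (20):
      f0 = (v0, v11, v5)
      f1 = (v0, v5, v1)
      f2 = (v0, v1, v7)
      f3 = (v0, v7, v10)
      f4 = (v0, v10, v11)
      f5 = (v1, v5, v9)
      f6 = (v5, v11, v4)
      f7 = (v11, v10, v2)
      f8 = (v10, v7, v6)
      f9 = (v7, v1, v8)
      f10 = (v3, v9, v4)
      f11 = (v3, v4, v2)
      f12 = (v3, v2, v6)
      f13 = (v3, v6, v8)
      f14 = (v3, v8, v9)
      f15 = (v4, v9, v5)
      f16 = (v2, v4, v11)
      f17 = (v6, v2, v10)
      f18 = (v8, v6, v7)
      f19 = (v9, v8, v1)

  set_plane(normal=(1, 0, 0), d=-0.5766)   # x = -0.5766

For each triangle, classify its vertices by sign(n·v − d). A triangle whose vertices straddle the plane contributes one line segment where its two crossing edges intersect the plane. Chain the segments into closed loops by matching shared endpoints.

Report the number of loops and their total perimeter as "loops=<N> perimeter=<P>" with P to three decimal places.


loops=1 perimeter=11.768

Straddling triangles (10 of 20):
  (v0,v11,v5) [--+] → (-0.5766, 0.847551, 1.72775)–(-0.5766, 1.56028, 1.01502)  len=1.0080
  (v0,v5,v1) [-++] → (-0.5766, 1.56028, 1.01502)–(-0.5766, 1.948, 0)  len=1.0865
  (v0,v1,v7) [-++] → (-0.5766, 1.948, 0)–(-0.5766, 1.56028, -1.01502)  len=1.0865
  (v0,v7,v10) [-+-] → (-0.5766, 1.56028, -1.01502)–(-0.5766, 0.847551, -1.72775)  len=1.0080
  (v5,v11,v4) [+-+] → (-0.5766, 0.847551, 1.72775)–(-0.5766, -0.847551, 1.72775)  len=1.6951
  (v10,v7,v6) [-++] → (-0.5766, 0.847551, -1.72775)–(-0.5766, -0.847551, -1.72775)  len=1.6951
  (v3,v4,v2) [++-] → (-0.5766, -1.56028, 1.01502)–(-0.5766, -1.948, 0)  len=1.0865
  (v3,v2,v6) [+-+] → (-0.5766, -1.948, 0)–(-0.5766, -1.56028, -1.01502)  len=1.0865
  (v2,v4,v11) [-+-] → (-0.5766, -1.56028, 1.01502)–(-0.5766, -0.847551, 1.72775)  len=1.0080
  (v6,v2,v10) [+--] → (-0.5766, -1.56028, -1.01502)–(-0.5766, -0.847551, -1.72775)  len=1.0080

Chained into 1 loop(s):
  loop 1: 10 segments, perimeter = 11.7682
Total perimeter = 11.768


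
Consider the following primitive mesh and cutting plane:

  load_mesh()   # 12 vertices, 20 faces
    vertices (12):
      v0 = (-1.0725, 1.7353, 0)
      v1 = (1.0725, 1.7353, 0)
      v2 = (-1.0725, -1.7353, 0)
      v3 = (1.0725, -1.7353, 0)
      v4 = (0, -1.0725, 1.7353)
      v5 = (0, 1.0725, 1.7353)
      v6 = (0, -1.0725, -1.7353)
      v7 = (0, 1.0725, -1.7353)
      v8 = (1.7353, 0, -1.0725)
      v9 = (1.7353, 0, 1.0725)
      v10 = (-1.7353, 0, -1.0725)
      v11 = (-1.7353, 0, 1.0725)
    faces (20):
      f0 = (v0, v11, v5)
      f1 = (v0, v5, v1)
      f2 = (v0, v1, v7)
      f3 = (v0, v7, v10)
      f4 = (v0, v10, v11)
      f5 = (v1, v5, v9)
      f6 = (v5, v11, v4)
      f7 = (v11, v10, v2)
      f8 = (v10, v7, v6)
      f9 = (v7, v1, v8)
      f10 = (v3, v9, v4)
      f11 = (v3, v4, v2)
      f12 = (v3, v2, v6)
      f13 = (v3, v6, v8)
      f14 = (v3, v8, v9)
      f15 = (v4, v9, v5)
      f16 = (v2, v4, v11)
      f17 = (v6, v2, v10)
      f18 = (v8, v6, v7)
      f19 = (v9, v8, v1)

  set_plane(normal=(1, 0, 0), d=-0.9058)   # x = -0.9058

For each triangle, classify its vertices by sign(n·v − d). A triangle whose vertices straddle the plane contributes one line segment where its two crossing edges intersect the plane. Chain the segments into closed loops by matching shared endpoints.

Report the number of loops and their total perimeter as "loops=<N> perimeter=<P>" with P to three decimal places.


Straddling triangles (10 of 20):
  (v0,v11,v5) [--+] → (-0.9058, 0.512671, 1.38933)–(-0.9058, 1.63228, 0.26972)  len=1.5834
  (v0,v5,v1) [-++] → (-0.9058, 1.63228, 0.26972)–(-0.9058, 1.7353, 0)  len=0.2887
  (v0,v1,v7) [-++] → (-0.9058, 1.7353, 0)–(-0.9058, 1.63228, -0.26972)  len=0.2887
  (v0,v7,v10) [-+-] → (-0.9058, 1.63228, -0.26972)–(-0.9058, 0.512671, -1.38933)  len=1.5834
  (v5,v11,v4) [+-+] → (-0.9058, 0.512671, 1.38933)–(-0.9058, -0.512671, 1.38933)  len=1.0253
  (v10,v7,v6) [-++] → (-0.9058, 0.512671, -1.38933)–(-0.9058, -0.512671, -1.38933)  len=1.0253
  (v3,v4,v2) [++-] → (-0.9058, -1.63228, 0.26972)–(-0.9058, -1.7353, 0)  len=0.2887
  (v3,v2,v6) [+-+] → (-0.9058, -1.7353, 0)–(-0.9058, -1.63228, -0.26972)  len=0.2887
  (v2,v4,v11) [-+-] → (-0.9058, -1.63228, 0.26972)–(-0.9058, -0.512671, 1.38933)  len=1.5834
  (v6,v2,v10) [+--] → (-0.9058, -1.63228, -0.26972)–(-0.9058, -0.512671, -1.38933)  len=1.5834

Chained into 1 loop(s):
  loop 1: 10 segments, perimeter = 9.5390
Total perimeter = 9.539

loops=1 perimeter=9.539


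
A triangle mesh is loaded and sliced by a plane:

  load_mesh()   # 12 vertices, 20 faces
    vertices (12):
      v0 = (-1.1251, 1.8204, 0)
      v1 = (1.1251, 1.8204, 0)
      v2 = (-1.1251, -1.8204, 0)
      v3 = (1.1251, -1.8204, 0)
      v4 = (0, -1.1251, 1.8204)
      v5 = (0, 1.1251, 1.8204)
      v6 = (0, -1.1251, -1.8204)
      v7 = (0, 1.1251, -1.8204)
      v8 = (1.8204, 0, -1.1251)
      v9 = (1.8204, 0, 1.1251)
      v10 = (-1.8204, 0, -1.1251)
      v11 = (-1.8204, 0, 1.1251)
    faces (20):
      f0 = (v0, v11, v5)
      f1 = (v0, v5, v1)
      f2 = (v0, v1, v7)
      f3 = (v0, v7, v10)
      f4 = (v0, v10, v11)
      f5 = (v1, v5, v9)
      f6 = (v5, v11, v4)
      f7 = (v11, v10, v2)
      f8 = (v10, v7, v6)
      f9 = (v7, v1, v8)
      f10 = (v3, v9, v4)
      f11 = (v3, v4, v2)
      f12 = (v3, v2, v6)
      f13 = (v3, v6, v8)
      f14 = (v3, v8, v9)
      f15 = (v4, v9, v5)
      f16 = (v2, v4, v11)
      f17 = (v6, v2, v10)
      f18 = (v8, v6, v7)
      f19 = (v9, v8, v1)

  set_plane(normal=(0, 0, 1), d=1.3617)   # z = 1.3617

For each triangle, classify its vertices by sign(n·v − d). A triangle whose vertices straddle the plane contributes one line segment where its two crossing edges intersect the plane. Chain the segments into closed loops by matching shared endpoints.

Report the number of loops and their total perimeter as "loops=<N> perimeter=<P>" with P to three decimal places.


Straddling triangles (8 of 20):
  (v0,v11,v5) [--+] → (-1.20095, 0.382854, 1.3617)–(-0.2835, 1.3003, 1.3617)  len=1.2975
  (v0,v5,v1) [-+-] → (-0.2835, 1.3003, 1.3617)–(0.2835, 1.3003, 1.3617)  len=0.5670
  (v1,v5,v9) [-+-] → (0.2835, 1.3003, 1.3617)–(1.20095, 0.382854, 1.3617)  len=1.2975
  (v5,v11,v4) [+-+] → (-1.20095, 0.382854, 1.3617)–(-1.20095, -0.382854, 1.3617)  len=0.7657
  (v3,v9,v4) [--+] → (1.20095, -0.382854, 1.3617)–(0.2835, -1.3003, 1.3617)  len=1.2975
  (v3,v4,v2) [-+-] → (0.2835, -1.3003, 1.3617)–(-0.2835, -1.3003, 1.3617)  len=0.5670
  (v4,v9,v5) [+-+] → (1.20095, -0.382854, 1.3617)–(1.20095, 0.382854, 1.3617)  len=0.7657
  (v2,v4,v11) [-+-] → (-0.2835, -1.3003, 1.3617)–(-1.20095, -0.382854, 1.3617)  len=1.2975

Chained into 1 loop(s):
  loop 1: 8 segments, perimeter = 7.8553
Total perimeter = 7.855

loops=1 perimeter=7.855


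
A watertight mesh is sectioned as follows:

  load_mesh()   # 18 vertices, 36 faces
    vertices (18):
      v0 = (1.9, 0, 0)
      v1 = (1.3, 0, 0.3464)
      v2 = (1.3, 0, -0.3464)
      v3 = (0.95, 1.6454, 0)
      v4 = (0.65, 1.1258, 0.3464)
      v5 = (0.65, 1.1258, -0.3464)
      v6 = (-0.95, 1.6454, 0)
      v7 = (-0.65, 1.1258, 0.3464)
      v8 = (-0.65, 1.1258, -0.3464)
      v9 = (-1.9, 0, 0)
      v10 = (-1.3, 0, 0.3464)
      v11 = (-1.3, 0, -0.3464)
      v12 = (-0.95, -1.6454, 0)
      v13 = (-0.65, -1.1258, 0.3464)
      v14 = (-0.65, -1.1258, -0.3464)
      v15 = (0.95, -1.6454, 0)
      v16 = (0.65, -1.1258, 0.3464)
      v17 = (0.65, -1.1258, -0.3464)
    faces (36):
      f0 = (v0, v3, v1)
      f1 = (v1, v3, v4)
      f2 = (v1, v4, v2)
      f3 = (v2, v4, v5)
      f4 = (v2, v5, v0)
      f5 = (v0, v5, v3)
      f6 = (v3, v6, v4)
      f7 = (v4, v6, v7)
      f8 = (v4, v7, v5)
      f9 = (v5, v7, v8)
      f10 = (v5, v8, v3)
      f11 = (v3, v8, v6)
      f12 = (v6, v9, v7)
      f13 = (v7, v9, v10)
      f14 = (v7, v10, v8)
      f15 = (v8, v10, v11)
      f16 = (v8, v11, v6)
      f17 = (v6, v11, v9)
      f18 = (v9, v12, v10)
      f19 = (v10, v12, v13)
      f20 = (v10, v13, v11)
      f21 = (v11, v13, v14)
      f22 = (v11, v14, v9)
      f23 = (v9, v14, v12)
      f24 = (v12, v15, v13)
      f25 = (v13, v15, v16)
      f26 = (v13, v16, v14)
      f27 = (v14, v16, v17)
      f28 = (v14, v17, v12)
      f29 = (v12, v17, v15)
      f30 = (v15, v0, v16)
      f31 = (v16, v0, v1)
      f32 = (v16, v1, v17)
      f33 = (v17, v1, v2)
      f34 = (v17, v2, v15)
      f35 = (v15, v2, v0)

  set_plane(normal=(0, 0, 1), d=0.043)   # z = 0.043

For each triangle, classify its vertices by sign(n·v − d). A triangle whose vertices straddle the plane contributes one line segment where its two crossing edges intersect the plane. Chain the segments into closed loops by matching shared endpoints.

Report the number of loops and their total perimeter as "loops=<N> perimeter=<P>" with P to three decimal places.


Straddling triangles (24 of 36):
  (v0,v3,v1) [--+] → (0.993447, 1.44115, 0.043)–(1.82552, 0, 0.043)  len=1.6641
  (v1,v3,v4) [+-+] → (0.993447, 1.44115, 0.043)–(0.91276, 1.5809, 0.043)  len=0.1614
  (v1,v4,v2) [++-] → (0.934656, 0.632775, 0.043)–(1.3, 0, 0.043)  len=0.7307
  (v2,v4,v5) [-+-] → (0.934656, 0.632775, 0.043)–(0.65, 1.1258, 0.043)  len=0.5693
  (v3,v6,v4) [--+] → (-0.751386, 1.5809, 0.043)–(0.91276, 1.5809, 0.043)  len=1.6641
  (v4,v6,v7) [+-+] → (-0.751386, 1.5809, 0.043)–(-0.91276, 1.5809, 0.043)  len=0.1614
  (v4,v7,v5) [++-] → (-0.0806871, 1.1258, 0.043)–(0.65, 1.1258, 0.043)  len=0.7307
  (v5,v7,v8) [-+-] → (-0.0806871, 1.1258, 0.043)–(-0.65, 1.1258, 0.043)  len=0.5693
  (v6,v9,v7) [--+] → (-1.74483, 0.13975, 0.043)–(-0.91276, 1.5809, 0.043)  len=1.6641
  (v7,v9,v10) [+-+] → (-1.74483, 0.13975, 0.043)–(-1.82552, 0, 0.043)  len=0.1614
  (v7,v10,v8) [++-] → (-1.01534, 0.493025, 0.043)–(-0.65, 1.1258, 0.043)  len=0.7307
  (v8,v10,v11) [-+-] → (-1.01534, 0.493025, 0.043)–(-1.3, 0, 0.043)  len=0.5693
  (v9,v12,v10) [--+] → (-0.993447, -1.44115, 0.043)–(-1.82552, 0, 0.043)  len=1.6641
  (v10,v12,v13) [+-+] → (-0.993447, -1.44115, 0.043)–(-0.91276, -1.5809, 0.043)  len=0.1614
  (v10,v13,v11) [++-] → (-0.934656, -0.632775, 0.043)–(-1.3, 0, 0.043)  len=0.7307
  (v11,v13,v14) [-+-] → (-0.934656, -0.632775, 0.043)–(-0.65, -1.1258, 0.043)  len=0.5693
  (v12,v15,v13) [--+] → (0.751386, -1.5809, 0.043)–(-0.91276, -1.5809, 0.043)  len=1.6641
  (v13,v15,v16) [+-+] → (0.751386, -1.5809, 0.043)–(0.91276, -1.5809, 0.043)  len=0.1614
  (v13,v16,v14) [++-] → (0.0806871, -1.1258, 0.043)–(-0.65, -1.1258, 0.043)  len=0.7307
  (v14,v16,v17) [-+-] → (0.0806871, -1.1258, 0.043)–(0.65, -1.1258, 0.043)  len=0.5693
  (v15,v0,v16) [--+] → (1.74483, -0.13975, 0.043)–(0.91276, -1.5809, 0.043)  len=1.6641
  (v16,v0,v1) [+-+] → (1.74483, -0.13975, 0.043)–(1.82552, 0, 0.043)  len=0.1614
  (v16,v1,v17) [++-] → (1.01534, -0.493025, 0.043)–(0.65, -1.1258, 0.043)  len=0.7307
  (v17,v1,v2) [-+-] → (1.01534, -0.493025, 0.043)–(1.3, 0, 0.043)  len=0.5693

Chained into 2 loop(s):
  loop 1: 12 segments, perimeter = 10.9530
  loop 2: 12 segments, perimeter = 7.7999
Total perimeter = 18.753

loops=2 perimeter=18.753


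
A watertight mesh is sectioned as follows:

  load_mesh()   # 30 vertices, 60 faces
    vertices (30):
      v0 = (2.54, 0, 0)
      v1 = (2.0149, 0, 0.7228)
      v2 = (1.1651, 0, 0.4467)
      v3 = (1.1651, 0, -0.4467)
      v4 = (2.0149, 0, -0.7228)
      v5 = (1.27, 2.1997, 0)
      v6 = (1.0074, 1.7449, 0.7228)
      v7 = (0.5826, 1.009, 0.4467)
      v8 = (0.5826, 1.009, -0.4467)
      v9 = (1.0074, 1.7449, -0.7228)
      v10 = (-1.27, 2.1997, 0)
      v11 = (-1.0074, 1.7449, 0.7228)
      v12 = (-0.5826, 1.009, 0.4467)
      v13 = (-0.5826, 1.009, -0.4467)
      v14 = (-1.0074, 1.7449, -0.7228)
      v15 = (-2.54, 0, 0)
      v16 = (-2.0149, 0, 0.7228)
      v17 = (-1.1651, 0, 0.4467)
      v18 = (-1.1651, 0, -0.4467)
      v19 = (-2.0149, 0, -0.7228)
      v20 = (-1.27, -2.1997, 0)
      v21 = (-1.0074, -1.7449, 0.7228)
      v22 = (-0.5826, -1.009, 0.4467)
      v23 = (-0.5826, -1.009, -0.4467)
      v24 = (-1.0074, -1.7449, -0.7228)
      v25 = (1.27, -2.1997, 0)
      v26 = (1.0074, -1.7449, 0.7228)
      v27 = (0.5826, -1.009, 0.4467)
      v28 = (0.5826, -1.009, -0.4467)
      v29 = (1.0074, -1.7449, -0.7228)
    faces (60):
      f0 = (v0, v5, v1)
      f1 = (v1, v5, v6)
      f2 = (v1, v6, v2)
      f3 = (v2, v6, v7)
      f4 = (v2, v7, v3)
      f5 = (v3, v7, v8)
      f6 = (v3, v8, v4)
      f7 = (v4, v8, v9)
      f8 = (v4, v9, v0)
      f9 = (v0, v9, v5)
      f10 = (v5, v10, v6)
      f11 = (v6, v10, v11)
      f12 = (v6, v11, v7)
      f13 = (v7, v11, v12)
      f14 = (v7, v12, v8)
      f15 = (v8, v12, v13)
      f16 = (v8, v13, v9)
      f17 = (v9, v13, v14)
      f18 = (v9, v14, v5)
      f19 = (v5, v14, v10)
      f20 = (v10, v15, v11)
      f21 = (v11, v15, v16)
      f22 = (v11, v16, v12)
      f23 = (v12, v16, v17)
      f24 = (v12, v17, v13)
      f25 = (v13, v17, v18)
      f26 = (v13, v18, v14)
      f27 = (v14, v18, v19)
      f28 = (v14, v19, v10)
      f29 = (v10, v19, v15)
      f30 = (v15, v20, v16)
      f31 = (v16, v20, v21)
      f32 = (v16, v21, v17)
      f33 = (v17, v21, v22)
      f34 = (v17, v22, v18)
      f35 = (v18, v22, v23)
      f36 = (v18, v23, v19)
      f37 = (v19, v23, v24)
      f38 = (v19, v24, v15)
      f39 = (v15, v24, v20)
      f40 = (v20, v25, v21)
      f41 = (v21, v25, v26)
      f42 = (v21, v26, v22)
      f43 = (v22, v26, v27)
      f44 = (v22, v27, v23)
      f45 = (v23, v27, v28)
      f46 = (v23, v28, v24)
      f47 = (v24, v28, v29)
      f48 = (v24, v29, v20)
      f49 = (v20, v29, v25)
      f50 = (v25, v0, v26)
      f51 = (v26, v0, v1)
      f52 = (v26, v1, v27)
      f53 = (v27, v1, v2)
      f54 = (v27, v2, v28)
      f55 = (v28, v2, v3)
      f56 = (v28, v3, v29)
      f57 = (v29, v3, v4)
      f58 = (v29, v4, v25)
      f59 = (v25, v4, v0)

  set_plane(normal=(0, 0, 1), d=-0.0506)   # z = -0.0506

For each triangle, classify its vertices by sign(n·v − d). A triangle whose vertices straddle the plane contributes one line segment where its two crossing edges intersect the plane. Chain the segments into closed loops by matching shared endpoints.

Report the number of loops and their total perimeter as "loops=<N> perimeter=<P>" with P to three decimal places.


Straddling triangles (24 of 60):
  (v2,v7,v3) [++-] → (0.906841, 0.447353, -0.0506)–(1.1651, 0, -0.0506)  len=0.5165
  (v3,v7,v8) [-+-] → (0.906841, 0.447353, -0.0506)–(0.5826, 1.009, -0.0506)  len=0.6485
  (v4,v9,v0) [--+] → (2.43271, 0.122153, -0.0506)–(2.50324, 0, -0.0506)  len=0.1411
  (v0,v9,v5) [+-+] → (2.43271, 0.122153, -0.0506)–(1.25162, 2.16786, -0.0506)  len=2.3622
  (v7,v12,v8) [++-] → (0.0659941, 1.009, -0.0506)–(0.5826, 1.009, -0.0506)  len=0.5166
  (v8,v12,v13) [-+-] → (0.0659941, 1.009, -0.0506)–(-0.5826, 1.009, -0.0506)  len=0.6486
  (v9,v14,v5) [--+] → (1.11057, 2.16786, -0.0506)–(1.25162, 2.16786, -0.0506)  len=0.1410
  (v5,v14,v10) [+-+] → (1.11057, 2.16786, -0.0506)–(-1.25162, 2.16786, -0.0506)  len=2.3622
  (v12,v17,v13) [++-] → (-0.840859, 0.561647, -0.0506)–(-0.5826, 1.009, -0.0506)  len=0.5165
  (v13,v17,v18) [-+-] → (-0.840859, 0.561647, -0.0506)–(-1.1651, 0, -0.0506)  len=0.6485
  (v14,v19,v10) [--+] → (-1.32215, 2.04571, -0.0506)–(-1.25162, 2.16786, -0.0506)  len=0.1411
  (v10,v19,v15) [+-+] → (-1.32215, 2.04571, -0.0506)–(-2.50324, 0, -0.0506)  len=2.3622
  (v17,v22,v18) [++-] → (-0.906841, -0.447353, -0.0506)–(-1.1651, 0, -0.0506)  len=0.5165
  (v18,v22,v23) [-+-] → (-0.906841, -0.447353, -0.0506)–(-0.5826, -1.009, -0.0506)  len=0.6485
  (v19,v24,v15) [--+] → (-2.43271, -0.122153, -0.0506)–(-2.50324, 0, -0.0506)  len=0.1411
  (v15,v24,v20) [+-+] → (-2.43271, -0.122153, -0.0506)–(-1.25162, -2.16786, -0.0506)  len=2.3622
  (v22,v27,v23) [++-] → (-0.0659941, -1.009, -0.0506)–(-0.5826, -1.009, -0.0506)  len=0.5166
  (v23,v27,v28) [-+-] → (-0.0659941, -1.009, -0.0506)–(0.5826, -1.009, -0.0506)  len=0.6486
  (v24,v29,v20) [--+] → (-1.11057, -2.16786, -0.0506)–(-1.25162, -2.16786, -0.0506)  len=0.1410
  (v20,v29,v25) [+-+] → (-1.11057, -2.16786, -0.0506)–(1.25162, -2.16786, -0.0506)  len=2.3622
  (v27,v2,v28) [++-] → (0.840859, -0.561647, -0.0506)–(0.5826, -1.009, -0.0506)  len=0.5165
  (v28,v2,v3) [-+-] → (0.840859, -0.561647, -0.0506)–(1.1651, 0, -0.0506)  len=0.6485
  (v29,v4,v25) [--+] → (1.32215, -2.04571, -0.0506)–(1.25162, -2.16786, -0.0506)  len=0.1411
  (v25,v4,v0) [+-+] → (1.32215, -2.04571, -0.0506)–(2.50324, 0, -0.0506)  len=2.3622

Chained into 2 loop(s):
  loop 1: 12 segments, perimeter = 6.9907
  loop 2: 12 segments, perimeter = 15.0194
Total perimeter = 22.010

loops=2 perimeter=22.010


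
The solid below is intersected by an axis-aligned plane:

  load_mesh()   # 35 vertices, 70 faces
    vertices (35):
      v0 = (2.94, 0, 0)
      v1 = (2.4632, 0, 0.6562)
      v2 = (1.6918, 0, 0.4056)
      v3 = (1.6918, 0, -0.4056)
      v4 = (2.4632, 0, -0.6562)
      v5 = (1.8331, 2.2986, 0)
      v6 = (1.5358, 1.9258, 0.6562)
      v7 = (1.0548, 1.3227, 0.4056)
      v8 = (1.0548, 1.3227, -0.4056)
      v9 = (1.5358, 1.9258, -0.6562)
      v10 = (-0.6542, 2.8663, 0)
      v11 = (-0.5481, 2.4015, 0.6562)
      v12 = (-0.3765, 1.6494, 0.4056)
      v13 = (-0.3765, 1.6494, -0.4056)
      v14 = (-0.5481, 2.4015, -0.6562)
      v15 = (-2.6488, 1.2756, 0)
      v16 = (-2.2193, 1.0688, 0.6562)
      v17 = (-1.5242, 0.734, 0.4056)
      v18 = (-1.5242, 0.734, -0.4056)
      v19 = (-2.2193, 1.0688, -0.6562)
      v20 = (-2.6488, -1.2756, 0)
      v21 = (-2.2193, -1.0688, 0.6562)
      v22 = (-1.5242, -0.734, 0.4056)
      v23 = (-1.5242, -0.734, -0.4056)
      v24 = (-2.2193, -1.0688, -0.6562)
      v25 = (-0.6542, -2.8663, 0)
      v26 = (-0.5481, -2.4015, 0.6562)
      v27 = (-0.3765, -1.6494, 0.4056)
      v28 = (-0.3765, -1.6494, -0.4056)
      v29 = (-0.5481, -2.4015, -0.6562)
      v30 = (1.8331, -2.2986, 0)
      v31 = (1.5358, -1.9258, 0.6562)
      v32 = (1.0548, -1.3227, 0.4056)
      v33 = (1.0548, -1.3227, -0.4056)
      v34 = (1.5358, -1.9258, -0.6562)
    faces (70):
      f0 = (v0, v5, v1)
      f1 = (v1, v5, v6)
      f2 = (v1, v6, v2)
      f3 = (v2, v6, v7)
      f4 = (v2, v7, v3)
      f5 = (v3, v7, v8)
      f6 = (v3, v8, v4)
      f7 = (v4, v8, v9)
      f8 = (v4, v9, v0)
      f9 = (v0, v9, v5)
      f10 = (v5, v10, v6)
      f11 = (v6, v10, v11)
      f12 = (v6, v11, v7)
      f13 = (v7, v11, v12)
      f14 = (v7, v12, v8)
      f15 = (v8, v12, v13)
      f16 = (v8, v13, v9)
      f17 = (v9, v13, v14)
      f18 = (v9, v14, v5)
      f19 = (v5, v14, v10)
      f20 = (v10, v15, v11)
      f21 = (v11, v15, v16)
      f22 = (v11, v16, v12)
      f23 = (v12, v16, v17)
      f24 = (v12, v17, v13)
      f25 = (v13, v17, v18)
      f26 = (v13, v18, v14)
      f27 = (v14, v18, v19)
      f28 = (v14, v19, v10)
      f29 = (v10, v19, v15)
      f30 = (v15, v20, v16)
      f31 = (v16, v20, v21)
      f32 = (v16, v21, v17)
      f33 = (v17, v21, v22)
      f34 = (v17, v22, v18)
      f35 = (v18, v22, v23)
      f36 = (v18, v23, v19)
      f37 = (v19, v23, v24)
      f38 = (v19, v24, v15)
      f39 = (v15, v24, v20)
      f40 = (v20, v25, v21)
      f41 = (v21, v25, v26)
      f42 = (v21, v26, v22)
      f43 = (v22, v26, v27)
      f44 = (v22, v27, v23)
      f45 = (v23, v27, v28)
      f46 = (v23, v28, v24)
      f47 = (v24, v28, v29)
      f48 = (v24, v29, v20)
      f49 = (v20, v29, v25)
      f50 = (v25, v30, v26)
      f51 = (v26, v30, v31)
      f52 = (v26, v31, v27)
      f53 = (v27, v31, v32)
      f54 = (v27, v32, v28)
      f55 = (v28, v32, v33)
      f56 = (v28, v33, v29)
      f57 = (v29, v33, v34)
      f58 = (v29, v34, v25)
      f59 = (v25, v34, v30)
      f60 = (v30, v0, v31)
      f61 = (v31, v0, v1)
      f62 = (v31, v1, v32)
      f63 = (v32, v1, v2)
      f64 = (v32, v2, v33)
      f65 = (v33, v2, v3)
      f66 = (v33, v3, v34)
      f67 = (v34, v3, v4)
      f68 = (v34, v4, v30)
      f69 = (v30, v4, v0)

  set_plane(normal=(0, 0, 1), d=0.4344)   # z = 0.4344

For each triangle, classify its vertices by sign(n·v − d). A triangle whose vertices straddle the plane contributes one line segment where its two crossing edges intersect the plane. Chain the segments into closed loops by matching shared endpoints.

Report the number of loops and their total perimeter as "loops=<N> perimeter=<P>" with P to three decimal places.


loops=2 perimeter=26.757

Straddling triangles (28 of 70):
  (v0,v5,v1) [--+] → (2.25022, 0.776942, 0.4344)–(2.62436, 0, 0.4344)  len=0.8623
  (v1,v5,v6) [+-+] → (2.25022, 0.776942, 0.4344)–(1.63629, 2.05181, 0.4344)  len=1.4150
  (v1,v6,v2) [++-] → (1.67387, 0.221321, 0.4344)–(1.78045, 0, 0.4344)  len=0.2456
  (v2,v6,v7) [-+-] → (1.67387, 0.221321, 0.4344)–(1.11008, 1.39201, 0.4344)  len=1.2994
  (v5,v10,v6) [--+] → (0.795565, 2.2437, 0.4344)–(1.63629, 2.05181, 0.4344)  len=0.8623
  (v6,v10,v11) [+-+] → (0.795565, 2.2437, 0.4344)–(-0.583963, 2.55861, 0.4344)  len=1.4150
  (v6,v11,v7) [++-] → (0.870588, 1.44668, 0.4344)–(1.11008, 1.39201, 0.4344)  len=0.2457
  (v7,v11,v12) [-+-] → (0.870588, 1.44668, 0.4344)–(-0.396221, 1.73583, 0.4344)  len=1.2994
  (v10,v15,v11) [--+] → (-1.25815, 2.02094, 0.4344)–(-0.583963, 2.55861, 0.4344)  len=0.8623
  (v11,v15,v16) [+-+] → (-1.25815, 2.02094, 0.4344)–(-2.36447, 1.1387, 0.4344)  len=1.4150
  (v11,v16,v12) [++-] → (-0.588282, 1.58268, 0.4344)–(-0.396221, 1.73583, 0.4344)  len=0.2457
  (v12,v16,v17) [-+-] → (-0.588282, 1.58268, 0.4344)–(-1.60408, 0.772477, 0.4344)  len=1.2993
  (v15,v20,v16) [--+] → (-2.36447, 0.276377, 0.4344)–(-2.36447, 1.1387, 0.4344)  len=0.8623
  (v16,v20,v21) [+-+] → (-2.36447, 0.276377, 0.4344)–(-2.36447, -1.1387, 0.4344)  len=1.4151
  (v16,v21,v17) [++-] → (-1.60408, 0.526815, 0.4344)–(-1.60408, 0.772477, 0.4344)  len=0.2457
  (v17,v21,v22) [-+-] → (-1.60408, 0.526815, 0.4344)–(-1.60408, -0.772477, 0.4344)  len=1.2993
  (v20,v25,v21) [--+] → (-1.69029, -1.67637, 0.4344)–(-2.36447, -1.1387, 0.4344)  len=0.8623
  (v21,v25,v26) [+-+] → (-1.69029, -1.67637, 0.4344)–(-0.583963, -2.55861, 0.4344)  len=1.4150
  (v21,v26,v22) [++-] → (-1.41202, -0.925636, 0.4344)–(-1.60408, -0.772477, 0.4344)  len=0.2457
  (v22,v26,v27) [-+-] → (-1.41202, -0.925636, 0.4344)–(-0.396221, -1.73583, 0.4344)  len=1.2993
  (v25,v30,v26) [--+] → (0.256762, -2.36672, 0.4344)–(-0.583963, -2.55861, 0.4344)  len=0.8623
  (v26,v30,v31) [+-+] → (0.256762, -2.36672, 0.4344)–(1.63629, -2.05181, 0.4344)  len=1.4150
  (v26,v31,v27) [++-] → (-0.15673, -1.68117, 0.4344)–(-0.396221, -1.73583, 0.4344)  len=0.2457
  (v27,v31,v32) [-+-] → (-0.15673, -1.68117, 0.4344)–(1.11008, -1.39201, 0.4344)  len=1.2994
  (v30,v0,v31) [--+] → (2.01043, -1.27487, 0.4344)–(1.63629, -2.05181, 0.4344)  len=0.8623
  (v31,v0,v1) [+-+] → (2.01043, -1.27487, 0.4344)–(2.62436, 0, 0.4344)  len=1.4150
  (v31,v1,v32) [++-] → (1.21666, -1.17069, 0.4344)–(1.11008, -1.39201, 0.4344)  len=0.2456
  (v32,v1,v2) [-+-] → (1.21666, -1.17069, 0.4344)–(1.78045, 0, 0.4344)  len=1.2994

Chained into 2 loop(s):
  loop 1: 14 segments, perimeter = 15.9415
  loop 2: 14 segments, perimeter = 10.8151
Total perimeter = 26.757


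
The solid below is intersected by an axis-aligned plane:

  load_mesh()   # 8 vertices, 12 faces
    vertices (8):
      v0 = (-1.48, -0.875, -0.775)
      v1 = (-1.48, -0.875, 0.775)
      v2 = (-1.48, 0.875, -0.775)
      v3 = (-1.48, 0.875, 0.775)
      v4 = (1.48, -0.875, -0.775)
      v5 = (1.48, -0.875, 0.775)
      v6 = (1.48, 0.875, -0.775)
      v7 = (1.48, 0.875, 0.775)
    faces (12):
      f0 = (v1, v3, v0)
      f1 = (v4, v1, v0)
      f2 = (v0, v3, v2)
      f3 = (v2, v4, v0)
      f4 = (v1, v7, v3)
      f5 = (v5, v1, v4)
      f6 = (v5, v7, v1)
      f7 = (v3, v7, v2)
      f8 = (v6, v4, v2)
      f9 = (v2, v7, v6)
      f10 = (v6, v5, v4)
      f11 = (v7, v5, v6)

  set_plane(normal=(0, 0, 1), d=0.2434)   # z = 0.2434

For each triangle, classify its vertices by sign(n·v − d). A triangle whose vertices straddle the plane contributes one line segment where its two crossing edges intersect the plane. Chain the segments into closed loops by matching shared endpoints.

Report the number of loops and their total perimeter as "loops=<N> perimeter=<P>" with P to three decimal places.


loops=1 perimeter=9.420

Straddling triangles (8 of 12):
  (v1,v3,v0) [++-] → (-1.48, 0.274806, 0.2434)–(-1.48, -0.875, 0.2434)  len=1.1498
  (v4,v1,v0) [-+-] → (-0.464815, -0.875, 0.2434)–(-1.48, -0.875, 0.2434)  len=1.0152
  (v0,v3,v2) [-+-] → (-1.48, 0.274806, 0.2434)–(-1.48, 0.875, 0.2434)  len=0.6002
  (v5,v1,v4) [++-] → (-0.464815, -0.875, 0.2434)–(1.48, -0.875, 0.2434)  len=1.9448
  (v3,v7,v2) [++-] → (0.464815, 0.875, 0.2434)–(-1.48, 0.875, 0.2434)  len=1.9448
  (v2,v7,v6) [-+-] → (0.464815, 0.875, 0.2434)–(1.48, 0.875, 0.2434)  len=1.0152
  (v6,v5,v4) [-+-] → (1.48, -0.274806, 0.2434)–(1.48, -0.875, 0.2434)  len=0.6002
  (v7,v5,v6) [++-] → (1.48, -0.274806, 0.2434)–(1.48, 0.875, 0.2434)  len=1.1498

Chained into 1 loop(s):
  loop 1: 8 segments, perimeter = 9.4200
Total perimeter = 9.420


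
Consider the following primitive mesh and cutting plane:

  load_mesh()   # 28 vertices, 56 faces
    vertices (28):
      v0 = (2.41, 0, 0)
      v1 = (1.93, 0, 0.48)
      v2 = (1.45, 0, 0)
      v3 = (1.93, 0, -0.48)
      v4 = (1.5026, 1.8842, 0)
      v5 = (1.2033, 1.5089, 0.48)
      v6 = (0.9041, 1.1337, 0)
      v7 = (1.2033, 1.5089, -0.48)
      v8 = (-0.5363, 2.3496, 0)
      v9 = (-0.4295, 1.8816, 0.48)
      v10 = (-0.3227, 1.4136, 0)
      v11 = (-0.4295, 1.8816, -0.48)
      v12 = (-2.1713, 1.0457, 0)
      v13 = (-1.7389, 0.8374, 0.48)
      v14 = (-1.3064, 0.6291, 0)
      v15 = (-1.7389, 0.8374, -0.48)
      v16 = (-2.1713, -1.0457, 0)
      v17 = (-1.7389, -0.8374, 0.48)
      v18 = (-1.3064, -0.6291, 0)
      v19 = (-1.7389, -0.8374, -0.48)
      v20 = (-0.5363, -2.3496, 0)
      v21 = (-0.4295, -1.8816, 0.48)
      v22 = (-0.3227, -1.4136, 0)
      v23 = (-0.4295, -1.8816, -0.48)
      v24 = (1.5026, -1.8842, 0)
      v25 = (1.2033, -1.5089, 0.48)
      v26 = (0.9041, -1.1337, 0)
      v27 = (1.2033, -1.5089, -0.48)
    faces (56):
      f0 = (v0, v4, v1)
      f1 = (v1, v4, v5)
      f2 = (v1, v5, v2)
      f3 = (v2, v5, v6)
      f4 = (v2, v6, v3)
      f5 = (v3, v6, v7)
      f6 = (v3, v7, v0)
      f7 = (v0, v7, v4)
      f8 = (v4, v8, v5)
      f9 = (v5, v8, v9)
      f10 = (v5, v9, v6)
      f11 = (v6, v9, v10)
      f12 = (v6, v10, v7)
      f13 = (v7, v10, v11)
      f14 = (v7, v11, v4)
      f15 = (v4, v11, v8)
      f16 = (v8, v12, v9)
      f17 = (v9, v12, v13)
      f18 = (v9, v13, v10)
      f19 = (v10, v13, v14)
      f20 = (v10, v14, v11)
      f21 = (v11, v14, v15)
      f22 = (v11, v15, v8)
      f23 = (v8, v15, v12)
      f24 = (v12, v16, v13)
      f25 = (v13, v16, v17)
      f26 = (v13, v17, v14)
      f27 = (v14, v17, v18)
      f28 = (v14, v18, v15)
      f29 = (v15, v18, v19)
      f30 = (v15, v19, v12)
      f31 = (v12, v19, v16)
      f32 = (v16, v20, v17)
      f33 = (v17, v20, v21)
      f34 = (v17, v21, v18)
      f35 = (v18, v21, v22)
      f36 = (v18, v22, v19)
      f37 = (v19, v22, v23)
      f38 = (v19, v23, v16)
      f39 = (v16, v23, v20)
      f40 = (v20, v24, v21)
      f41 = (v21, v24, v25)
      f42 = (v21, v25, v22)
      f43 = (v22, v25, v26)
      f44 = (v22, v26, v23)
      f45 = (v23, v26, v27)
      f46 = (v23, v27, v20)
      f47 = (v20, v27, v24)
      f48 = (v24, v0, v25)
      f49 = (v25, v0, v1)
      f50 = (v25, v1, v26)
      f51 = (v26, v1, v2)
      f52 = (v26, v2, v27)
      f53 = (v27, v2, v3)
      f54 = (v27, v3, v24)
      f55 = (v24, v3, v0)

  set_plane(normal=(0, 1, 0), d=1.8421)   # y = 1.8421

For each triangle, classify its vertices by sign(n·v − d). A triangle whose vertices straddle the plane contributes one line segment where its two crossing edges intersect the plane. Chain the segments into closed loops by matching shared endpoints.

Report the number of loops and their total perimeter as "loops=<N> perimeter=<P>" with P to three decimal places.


Straddling triangles (16 of 56):
  (v0,v4,v1) [-+-] → (1.52287, 1.8421, 0)–(1.51215, 1.8421, 0.010725)  len=0.0152
  (v1,v4,v5) [-+-] → (1.51215, 1.8421, 0.010725)–(1.46903, 1.8421, 0.0538449)  len=0.0610
  (v0,v7,v4) [--+] → (1.46903, 1.8421, -0.0538449)–(1.52287, 1.8421, 0)  len=0.0762
  (v4,v8,v5) [++-] → (0.513833, 1.8421, 0.289759)–(1.46903, 1.8421, 0.0538449)  len=0.9839
  (v5,v8,v9) [-++] → (0.513833, 1.8421, 0.289759)–(-0.25645, 1.8421, 0.48)  len=0.7934
  (v5,v9,v6) [-+-] → (-0.25645, 1.8421, 0.48)–(-0.359067, 1.8421, 0.454649)  len=0.1057
  (v6,v9,v10) [-+-] → (-0.359067, 1.8421, 0.454649)–(-0.420486, 1.8421, 0.439487)  len=0.0633
  (v7,v10,v11) [--+] → (-0.420486, 1.8421, -0.439487)–(-0.25645, 1.8421, -0.48)  len=0.1690
  (v7,v11,v4) [-++] → (-0.25645, 1.8421, -0.48)–(1.46903, 1.8421, -0.0538449)  len=1.7773
  (v8,v12,v9) [+-+] → (-1.17267, 1.8421, 0)–(-0.511808, 1.8421, 0.457318)  len=0.8037
  (v9,v12,v13) [+--] → (-0.511808, 1.8421, 0.457318)–(-0.479032, 1.8421, 0.48)  len=0.0399
  (v9,v13,v10) [+--] → (-0.479032, 1.8421, 0.48)–(-0.420486, 1.8421, 0.439487)  len=0.0712
  (v10,v14,v11) [--+] → (-0.457155, 1.8421, -0.464862)–(-0.420486, 1.8421, -0.439487)  len=0.0446
  (v11,v14,v15) [+--] → (-0.457155, 1.8421, -0.464862)–(-0.479032, 1.8421, -0.48)  len=0.0266
  (v11,v15,v8) [+-+] → (-0.479032, 1.8421, -0.48)–(-0.939897, 1.8421, -0.16109)  len=0.5604
  (v8,v15,v12) [+--] → (-0.939897, 1.8421, -0.16109)–(-1.17267, 1.8421, 0)  len=0.2831

Chained into 1 loop(s):
  loop 1: 16 segments, perimeter = 5.8743
Total perimeter = 5.874

loops=1 perimeter=5.874


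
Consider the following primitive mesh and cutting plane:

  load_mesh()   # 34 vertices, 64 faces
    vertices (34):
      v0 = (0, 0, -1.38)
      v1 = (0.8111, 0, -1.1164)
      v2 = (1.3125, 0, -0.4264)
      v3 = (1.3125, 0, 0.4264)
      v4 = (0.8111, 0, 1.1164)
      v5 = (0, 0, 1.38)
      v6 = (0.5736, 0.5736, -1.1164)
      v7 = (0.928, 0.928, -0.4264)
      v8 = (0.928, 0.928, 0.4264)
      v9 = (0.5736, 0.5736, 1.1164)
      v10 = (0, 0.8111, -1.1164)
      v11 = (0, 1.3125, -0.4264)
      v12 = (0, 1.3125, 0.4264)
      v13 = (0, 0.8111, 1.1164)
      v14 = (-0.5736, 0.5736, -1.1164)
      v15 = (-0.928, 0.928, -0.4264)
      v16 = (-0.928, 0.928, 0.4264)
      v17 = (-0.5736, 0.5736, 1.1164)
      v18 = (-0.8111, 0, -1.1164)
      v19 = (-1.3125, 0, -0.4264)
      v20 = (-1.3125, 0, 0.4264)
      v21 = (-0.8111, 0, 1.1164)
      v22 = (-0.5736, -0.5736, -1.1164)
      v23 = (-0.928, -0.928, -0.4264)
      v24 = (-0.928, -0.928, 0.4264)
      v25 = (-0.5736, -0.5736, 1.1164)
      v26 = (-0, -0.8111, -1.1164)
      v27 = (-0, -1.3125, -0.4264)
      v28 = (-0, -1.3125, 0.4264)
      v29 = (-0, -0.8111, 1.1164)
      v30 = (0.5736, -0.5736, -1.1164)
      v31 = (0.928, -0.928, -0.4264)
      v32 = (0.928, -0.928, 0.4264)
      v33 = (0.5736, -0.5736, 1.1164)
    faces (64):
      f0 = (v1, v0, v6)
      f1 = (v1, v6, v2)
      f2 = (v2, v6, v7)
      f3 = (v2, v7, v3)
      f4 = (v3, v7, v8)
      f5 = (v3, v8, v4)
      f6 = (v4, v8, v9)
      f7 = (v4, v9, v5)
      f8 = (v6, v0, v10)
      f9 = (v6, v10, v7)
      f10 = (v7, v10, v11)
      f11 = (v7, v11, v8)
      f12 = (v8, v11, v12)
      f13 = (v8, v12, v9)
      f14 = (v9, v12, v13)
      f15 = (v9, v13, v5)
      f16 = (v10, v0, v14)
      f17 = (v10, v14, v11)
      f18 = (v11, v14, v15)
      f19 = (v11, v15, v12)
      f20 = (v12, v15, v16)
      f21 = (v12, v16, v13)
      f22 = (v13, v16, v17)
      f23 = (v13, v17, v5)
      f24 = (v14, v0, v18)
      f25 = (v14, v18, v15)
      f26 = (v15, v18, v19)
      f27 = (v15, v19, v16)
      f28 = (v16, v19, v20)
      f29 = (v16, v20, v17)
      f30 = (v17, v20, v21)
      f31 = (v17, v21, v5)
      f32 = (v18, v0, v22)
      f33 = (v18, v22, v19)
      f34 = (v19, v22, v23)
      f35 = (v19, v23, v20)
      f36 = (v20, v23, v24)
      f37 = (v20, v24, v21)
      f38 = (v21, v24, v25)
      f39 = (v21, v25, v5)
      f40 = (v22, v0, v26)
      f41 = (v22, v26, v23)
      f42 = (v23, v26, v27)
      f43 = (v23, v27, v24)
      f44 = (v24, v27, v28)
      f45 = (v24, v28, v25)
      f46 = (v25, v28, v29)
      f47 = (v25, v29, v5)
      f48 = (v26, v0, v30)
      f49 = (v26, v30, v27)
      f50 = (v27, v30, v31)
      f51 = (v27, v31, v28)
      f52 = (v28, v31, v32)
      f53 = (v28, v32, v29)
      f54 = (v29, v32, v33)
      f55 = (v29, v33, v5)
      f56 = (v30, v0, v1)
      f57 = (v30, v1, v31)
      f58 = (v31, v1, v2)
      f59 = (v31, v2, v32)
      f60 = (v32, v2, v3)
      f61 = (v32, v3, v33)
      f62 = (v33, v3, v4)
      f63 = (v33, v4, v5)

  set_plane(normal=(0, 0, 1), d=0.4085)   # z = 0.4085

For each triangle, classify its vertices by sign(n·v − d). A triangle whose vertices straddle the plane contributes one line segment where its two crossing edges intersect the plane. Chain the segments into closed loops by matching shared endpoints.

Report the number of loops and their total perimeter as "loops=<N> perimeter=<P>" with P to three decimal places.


loops=1 perimeter=8.036

Straddling triangles (16 of 64):
  (v2,v7,v3) [--+] → (1.30443, 0.0194784, 0.4085)–(1.3125, 0, 0.4085)  len=0.0211
  (v3,v7,v8) [+-+] → (1.30443, 0.0194784, 0.4085)–(0.928, 0.928, 0.4085)  len=0.9834
  (v7,v11,v8) [--+] → (0.908522, 0.936071, 0.4085)–(0.928, 0.928, 0.4085)  len=0.0211
  (v8,v11,v12) [+-+] → (0.908522, 0.936071, 0.4085)–(0, 1.3125, 0.4085)  len=0.9834
  (v11,v15,v12) [--+] → (-0.0194784, 1.30443, 0.4085)–(0, 1.3125, 0.4085)  len=0.0211
  (v12,v15,v16) [+-+] → (-0.0194784, 1.30443, 0.4085)–(-0.928, 0.928, 0.4085)  len=0.9834
  (v15,v19,v16) [--+] → (-0.936071, 0.908522, 0.4085)–(-0.928, 0.928, 0.4085)  len=0.0211
  (v16,v19,v20) [+-+] → (-0.936071, 0.908522, 0.4085)–(-1.3125, 0, 0.4085)  len=0.9834
  (v19,v23,v20) [--+] → (-1.30443, -0.0194784, 0.4085)–(-1.3125, 0, 0.4085)  len=0.0211
  (v20,v23,v24) [+-+] → (-1.30443, -0.0194784, 0.4085)–(-0.928, -0.928, 0.4085)  len=0.9834
  (v23,v27,v24) [--+] → (-0.908522, -0.936071, 0.4085)–(-0.928, -0.928, 0.4085)  len=0.0211
  (v24,v27,v28) [+-+] → (-0.908522, -0.936071, 0.4085)–(0, -1.3125, 0.4085)  len=0.9834
  (v27,v31,v28) [--+] → (0.0194784, -1.30443, 0.4085)–(0, -1.3125, 0.4085)  len=0.0211
  (v28,v31,v32) [+-+] → (0.0194784, -1.30443, 0.4085)–(0.928, -0.928, 0.4085)  len=0.9834
  (v31,v2,v32) [--+] → (0.936071, -0.908522, 0.4085)–(0.928, -0.928, 0.4085)  len=0.0211
  (v32,v2,v3) [+-+] → (0.936071, -0.908522, 0.4085)–(1.3125, 0, 0.4085)  len=0.9834

Chained into 1 loop(s):
  loop 1: 16 segments, perimeter = 8.0360
Total perimeter = 8.036
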